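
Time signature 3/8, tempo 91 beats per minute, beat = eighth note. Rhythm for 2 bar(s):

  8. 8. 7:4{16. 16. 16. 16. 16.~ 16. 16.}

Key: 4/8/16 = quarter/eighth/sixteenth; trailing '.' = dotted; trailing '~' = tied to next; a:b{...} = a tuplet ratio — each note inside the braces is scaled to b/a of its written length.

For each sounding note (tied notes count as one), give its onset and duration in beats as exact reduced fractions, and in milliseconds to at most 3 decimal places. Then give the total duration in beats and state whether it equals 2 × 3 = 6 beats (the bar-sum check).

1) 0.0ms=0b +989.011ms=3/2b
2) 989.011ms=3/2b +989.011ms=3/2b
3) 1978.022ms=3b +282.575ms=3/7b
4) 2260.597ms=24/7b +282.575ms=3/7b
5) 2543.171ms=27/7b +282.575ms=3/7b
6) 2825.746ms=30/7b +282.575ms=3/7b
7) 3108.32ms=33/7b +565.149ms=6/7b
8) 3673.469ms=39/7b +282.575ms=3/7b
Σ=6b of 6 (91bpm 3/8) — PASS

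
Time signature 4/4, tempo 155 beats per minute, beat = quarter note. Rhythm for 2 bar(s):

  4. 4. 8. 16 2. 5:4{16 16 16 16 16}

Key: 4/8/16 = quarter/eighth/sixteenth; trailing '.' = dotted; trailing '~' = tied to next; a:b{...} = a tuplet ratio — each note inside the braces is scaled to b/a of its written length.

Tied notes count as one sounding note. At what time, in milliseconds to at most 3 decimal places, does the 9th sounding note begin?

1. 0.0ms @ 0 + 580.645ms (3/2)
2. 580.645ms @ 3/2 + 580.645ms (3/2)
3. 1161.29ms @ 3 + 290.323ms (3/4)
4. 1451.613ms @ 15/4 + 96.774ms (1/4)
5. 1548.387ms @ 4 + 1161.29ms (3)
6. 2709.677ms @ 7 + 77.419ms (1/5)
7. 2787.097ms @ 36/5 + 77.419ms (1/5)
8. 2864.516ms @ 37/5 + 77.419ms (1/5)
9. 2941.935ms @ 38/5 + 77.419ms (1/5)
10. 3019.355ms @ 39/5 + 77.419ms (1/5)

note 9 onset = 38/5b = 2941.935ms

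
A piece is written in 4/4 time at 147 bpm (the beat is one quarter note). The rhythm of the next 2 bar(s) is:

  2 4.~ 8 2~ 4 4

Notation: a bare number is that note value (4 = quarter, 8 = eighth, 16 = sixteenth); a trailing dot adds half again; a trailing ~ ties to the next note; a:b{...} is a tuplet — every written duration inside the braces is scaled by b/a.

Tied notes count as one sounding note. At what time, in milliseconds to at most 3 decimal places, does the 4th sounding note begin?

1. 0.0ms @ 0 + 816.327ms (2)
2. 816.327ms @ 2 + 816.327ms (2)
3. 1632.653ms @ 4 + 1224.49ms (3)
4. 2857.143ms @ 7 + 408.163ms (1)

note 4 onset = 7b = 2857.143ms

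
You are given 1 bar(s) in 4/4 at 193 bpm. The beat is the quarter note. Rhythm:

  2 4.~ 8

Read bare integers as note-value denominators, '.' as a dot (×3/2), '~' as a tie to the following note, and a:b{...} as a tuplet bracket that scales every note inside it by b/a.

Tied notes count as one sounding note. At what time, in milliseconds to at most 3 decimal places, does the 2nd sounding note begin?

note 2 onset = 2b = 621.762ms

1. 0.0ms @ 0 + 621.762ms (2)
2. 621.762ms @ 2 + 621.762ms (2)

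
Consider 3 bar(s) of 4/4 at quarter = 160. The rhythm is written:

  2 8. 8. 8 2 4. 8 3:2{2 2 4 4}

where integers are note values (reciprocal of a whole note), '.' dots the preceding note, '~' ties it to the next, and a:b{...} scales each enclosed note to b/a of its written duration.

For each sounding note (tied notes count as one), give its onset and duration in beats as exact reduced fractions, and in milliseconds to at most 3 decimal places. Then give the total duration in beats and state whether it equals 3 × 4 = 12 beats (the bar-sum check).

1) 0.0ms=0b +750.0ms=2b
2) 750.0ms=2b +281.25ms=3/4b
3) 1031.25ms=11/4b +281.25ms=3/4b
4) 1312.5ms=7/2b +187.5ms=1/2b
5) 1500.0ms=4b +750.0ms=2b
6) 2250.0ms=6b +562.5ms=3/2b
7) 2812.5ms=15/2b +187.5ms=1/2b
8) 3000.0ms=8b +500.0ms=4/3b
9) 3500.0ms=28/3b +500.0ms=4/3b
10) 4000.0ms=32/3b +250.0ms=2/3b
11) 4250.0ms=34/3b +250.0ms=2/3b
Σ=12b of 12 (160bpm 4/4) — PASS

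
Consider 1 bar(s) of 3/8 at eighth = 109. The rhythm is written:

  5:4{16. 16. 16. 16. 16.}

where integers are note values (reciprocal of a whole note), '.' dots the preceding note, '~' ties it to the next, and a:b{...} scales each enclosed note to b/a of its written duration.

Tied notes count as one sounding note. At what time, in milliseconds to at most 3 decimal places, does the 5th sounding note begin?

note 5 onset = 12/5b = 1321.101ms

1. 0.0ms @ 0 + 330.275ms (3/5)
2. 330.275ms @ 3/5 + 330.275ms (3/5)
3. 660.55ms @ 6/5 + 330.275ms (3/5)
4. 990.826ms @ 9/5 + 330.275ms (3/5)
5. 1321.101ms @ 12/5 + 330.275ms (3/5)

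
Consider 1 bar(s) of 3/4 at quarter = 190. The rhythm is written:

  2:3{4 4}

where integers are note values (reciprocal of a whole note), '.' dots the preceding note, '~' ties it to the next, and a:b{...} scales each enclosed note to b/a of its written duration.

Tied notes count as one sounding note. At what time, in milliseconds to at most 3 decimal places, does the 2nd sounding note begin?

1. 0.0ms @ 0 + 473.684ms (3/2)
2. 473.684ms @ 3/2 + 473.684ms (3/2)

note 2 onset = 3/2b = 473.684ms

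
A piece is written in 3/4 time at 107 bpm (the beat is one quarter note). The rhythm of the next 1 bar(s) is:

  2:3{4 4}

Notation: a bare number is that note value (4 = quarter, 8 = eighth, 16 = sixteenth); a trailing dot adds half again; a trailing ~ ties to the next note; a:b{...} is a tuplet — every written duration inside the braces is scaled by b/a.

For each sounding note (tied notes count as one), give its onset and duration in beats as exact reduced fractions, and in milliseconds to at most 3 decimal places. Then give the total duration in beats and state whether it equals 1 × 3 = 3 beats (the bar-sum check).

1) 0.0ms=0b +841.121ms=3/2b
2) 841.121ms=3/2b +841.121ms=3/2b
Σ=3b of 3 (107bpm 3/4) — PASS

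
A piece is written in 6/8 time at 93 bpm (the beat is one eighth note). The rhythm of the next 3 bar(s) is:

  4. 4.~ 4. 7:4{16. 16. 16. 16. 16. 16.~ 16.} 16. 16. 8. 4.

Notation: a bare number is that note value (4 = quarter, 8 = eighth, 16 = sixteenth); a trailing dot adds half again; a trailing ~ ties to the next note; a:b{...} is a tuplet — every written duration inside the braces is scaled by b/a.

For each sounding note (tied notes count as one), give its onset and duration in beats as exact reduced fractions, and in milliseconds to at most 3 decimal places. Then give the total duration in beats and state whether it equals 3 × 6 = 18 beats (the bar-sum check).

1) 0.0ms=0b +1935.484ms=3b
2) 1935.484ms=3b +3870.968ms=6b
3) 5806.452ms=9b +276.498ms=3/7b
4) 6082.949ms=66/7b +276.498ms=3/7b
5) 6359.447ms=69/7b +276.498ms=3/7b
6) 6635.945ms=72/7b +276.498ms=3/7b
7) 6912.442ms=75/7b +276.498ms=3/7b
8) 7188.94ms=78/7b +552.995ms=6/7b
9) 7741.935ms=12b +483.871ms=3/4b
10) 8225.806ms=51/4b +483.871ms=3/4b
11) 8709.677ms=27/2b +967.742ms=3/2b
12) 9677.419ms=15b +1935.484ms=3b
Σ=18b of 18 (93bpm 6/8) — PASS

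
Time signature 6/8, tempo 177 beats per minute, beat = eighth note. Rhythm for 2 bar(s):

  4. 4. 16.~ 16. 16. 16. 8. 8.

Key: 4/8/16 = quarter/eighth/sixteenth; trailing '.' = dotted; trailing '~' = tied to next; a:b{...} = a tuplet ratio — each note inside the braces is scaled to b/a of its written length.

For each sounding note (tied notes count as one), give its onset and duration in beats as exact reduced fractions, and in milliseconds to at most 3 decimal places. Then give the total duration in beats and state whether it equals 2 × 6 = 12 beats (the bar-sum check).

1) 0.0ms=0b +1016.949ms=3b
2) 1016.949ms=3b +1016.949ms=3b
3) 2033.898ms=6b +508.475ms=3/2b
4) 2542.373ms=15/2b +254.237ms=3/4b
5) 2796.61ms=33/4b +254.237ms=3/4b
6) 3050.847ms=9b +508.475ms=3/2b
7) 3559.322ms=21/2b +508.475ms=3/2b
Σ=12b of 12 (177bpm 6/8) — PASS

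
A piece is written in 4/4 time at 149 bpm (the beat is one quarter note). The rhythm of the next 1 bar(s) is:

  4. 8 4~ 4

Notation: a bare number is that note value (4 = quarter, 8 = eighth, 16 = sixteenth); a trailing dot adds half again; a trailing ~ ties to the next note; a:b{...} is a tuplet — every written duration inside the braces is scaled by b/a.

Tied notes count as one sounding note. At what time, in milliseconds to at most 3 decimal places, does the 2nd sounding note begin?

1. 0.0ms @ 0 + 604.027ms (3/2)
2. 604.027ms @ 3/2 + 201.342ms (1/2)
3. 805.369ms @ 2 + 805.369ms (2)

note 2 onset = 3/2b = 604.027ms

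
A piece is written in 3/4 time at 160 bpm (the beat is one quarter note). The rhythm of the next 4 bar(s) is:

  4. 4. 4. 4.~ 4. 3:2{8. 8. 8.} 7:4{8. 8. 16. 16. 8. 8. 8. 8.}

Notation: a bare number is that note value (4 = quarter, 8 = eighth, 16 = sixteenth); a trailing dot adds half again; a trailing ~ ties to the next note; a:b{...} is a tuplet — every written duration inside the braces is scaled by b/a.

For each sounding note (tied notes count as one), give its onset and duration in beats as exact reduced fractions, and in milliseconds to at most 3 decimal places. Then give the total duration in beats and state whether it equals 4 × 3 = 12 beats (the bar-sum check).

1) 0.0ms=0b +562.5ms=3/2b
2) 562.5ms=3/2b +562.5ms=3/2b
3) 1125.0ms=3b +562.5ms=3/2b
4) 1687.5ms=9/2b +1125.0ms=3b
5) 2812.5ms=15/2b +187.5ms=1/2b
6) 3000.0ms=8b +187.5ms=1/2b
7) 3187.5ms=17/2b +187.5ms=1/2b
8) 3375.0ms=9b +160.714ms=3/7b
9) 3535.714ms=66/7b +160.714ms=3/7b
10) 3696.429ms=69/7b +80.357ms=3/14b
11) 3776.786ms=141/14b +80.357ms=3/14b
12) 3857.143ms=72/7b +160.714ms=3/7b
13) 4017.857ms=75/7b +160.714ms=3/7b
14) 4178.571ms=78/7b +160.714ms=3/7b
15) 4339.286ms=81/7b +160.714ms=3/7b
Σ=12b of 12 (160bpm 3/4) — PASS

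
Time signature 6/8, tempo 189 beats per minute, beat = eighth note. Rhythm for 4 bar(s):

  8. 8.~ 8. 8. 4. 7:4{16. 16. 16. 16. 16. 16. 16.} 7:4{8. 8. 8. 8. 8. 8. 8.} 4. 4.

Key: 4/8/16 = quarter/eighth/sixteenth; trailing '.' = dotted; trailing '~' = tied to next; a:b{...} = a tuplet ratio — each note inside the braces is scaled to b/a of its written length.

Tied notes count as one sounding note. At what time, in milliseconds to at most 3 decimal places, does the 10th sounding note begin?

note 10 onset = 78/7b = 3537.415ms

1. 0.0ms @ 0 + 476.19ms (3/2)
2. 476.19ms @ 3/2 + 952.381ms (3)
3. 1428.571ms @ 9/2 + 476.19ms (3/2)
4. 1904.762ms @ 6 + 952.381ms (3)
5. 2857.143ms @ 9 + 136.054ms (3/7)
6. 2993.197ms @ 66/7 + 136.054ms (3/7)
7. 3129.252ms @ 69/7 + 136.054ms (3/7)
8. 3265.306ms @ 72/7 + 136.054ms (3/7)
9. 3401.361ms @ 75/7 + 136.054ms (3/7)
10. 3537.415ms @ 78/7 + 136.054ms (3/7)
11. 3673.469ms @ 81/7 + 136.054ms (3/7)
12. 3809.524ms @ 12 + 272.109ms (6/7)
13. 4081.633ms @ 90/7 + 272.109ms (6/7)
14. 4353.741ms @ 96/7 + 272.109ms (6/7)
15. 4625.85ms @ 102/7 + 272.109ms (6/7)
16. 4897.959ms @ 108/7 + 272.109ms (6/7)
17. 5170.068ms @ 114/7 + 272.109ms (6/7)
18. 5442.177ms @ 120/7 + 272.109ms (6/7)
19. 5714.286ms @ 18 + 952.381ms (3)
20. 6666.667ms @ 21 + 952.381ms (3)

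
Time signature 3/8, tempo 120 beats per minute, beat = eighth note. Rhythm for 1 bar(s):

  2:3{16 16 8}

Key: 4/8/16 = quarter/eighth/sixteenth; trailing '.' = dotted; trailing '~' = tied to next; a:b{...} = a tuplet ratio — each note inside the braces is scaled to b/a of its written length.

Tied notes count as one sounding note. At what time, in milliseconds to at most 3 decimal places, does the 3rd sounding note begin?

note 3 onset = 3/2b = 750.0ms

1. 0.0ms @ 0 + 375.0ms (3/4)
2. 375.0ms @ 3/4 + 375.0ms (3/4)
3. 750.0ms @ 3/2 + 750.0ms (3/2)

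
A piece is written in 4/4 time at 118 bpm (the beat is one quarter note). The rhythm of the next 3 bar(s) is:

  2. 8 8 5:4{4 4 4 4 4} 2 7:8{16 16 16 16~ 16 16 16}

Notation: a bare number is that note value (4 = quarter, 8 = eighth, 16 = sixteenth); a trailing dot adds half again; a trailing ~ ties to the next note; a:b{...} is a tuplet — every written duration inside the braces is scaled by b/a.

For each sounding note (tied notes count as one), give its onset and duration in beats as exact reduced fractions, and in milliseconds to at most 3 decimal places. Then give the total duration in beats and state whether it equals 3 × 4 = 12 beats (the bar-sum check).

1) 0.0ms=0b +1525.424ms=3b
2) 1525.424ms=3b +254.237ms=1/2b
3) 1779.661ms=7/2b +254.237ms=1/2b
4) 2033.898ms=4b +406.78ms=4/5b
5) 2440.678ms=24/5b +406.78ms=4/5b
6) 2847.458ms=28/5b +406.78ms=4/5b
7) 3254.237ms=32/5b +406.78ms=4/5b
8) 3661.017ms=36/5b +406.78ms=4/5b
9) 4067.797ms=8b +1016.949ms=2b
10) 5084.746ms=10b +145.278ms=2/7b
11) 5230.024ms=72/7b +145.278ms=2/7b
12) 5375.303ms=74/7b +145.278ms=2/7b
13) 5520.581ms=76/7b +290.557ms=4/7b
14) 5811.138ms=80/7b +145.278ms=2/7b
15) 5956.416ms=82/7b +145.278ms=2/7b
Σ=12b of 12 (118bpm 4/4) — PASS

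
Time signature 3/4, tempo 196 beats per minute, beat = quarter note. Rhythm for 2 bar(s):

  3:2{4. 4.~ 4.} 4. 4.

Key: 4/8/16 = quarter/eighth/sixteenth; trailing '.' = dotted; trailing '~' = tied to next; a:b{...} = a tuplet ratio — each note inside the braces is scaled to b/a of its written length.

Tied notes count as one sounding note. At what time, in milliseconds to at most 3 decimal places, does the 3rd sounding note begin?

1. 0.0ms @ 0 + 306.122ms (1)
2. 306.122ms @ 1 + 612.245ms (2)
3. 918.367ms @ 3 + 459.184ms (3/2)
4. 1377.551ms @ 9/2 + 459.184ms (3/2)

note 3 onset = 3b = 918.367ms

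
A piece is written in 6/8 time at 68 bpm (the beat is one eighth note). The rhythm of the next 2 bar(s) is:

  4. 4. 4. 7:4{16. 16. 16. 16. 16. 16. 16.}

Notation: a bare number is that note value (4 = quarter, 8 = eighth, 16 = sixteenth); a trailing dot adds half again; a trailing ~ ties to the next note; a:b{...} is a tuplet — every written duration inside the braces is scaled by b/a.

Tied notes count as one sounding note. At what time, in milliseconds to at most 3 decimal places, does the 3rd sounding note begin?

1. 0.0ms @ 0 + 2647.059ms (3)
2. 2647.059ms @ 3 + 2647.059ms (3)
3. 5294.118ms @ 6 + 2647.059ms (3)
4. 7941.176ms @ 9 + 378.151ms (3/7)
5. 8319.328ms @ 66/7 + 378.151ms (3/7)
6. 8697.479ms @ 69/7 + 378.151ms (3/7)
7. 9075.63ms @ 72/7 + 378.151ms (3/7)
8. 9453.782ms @ 75/7 + 378.151ms (3/7)
9. 9831.933ms @ 78/7 + 378.151ms (3/7)
10. 10210.084ms @ 81/7 + 378.151ms (3/7)

note 3 onset = 6b = 5294.118ms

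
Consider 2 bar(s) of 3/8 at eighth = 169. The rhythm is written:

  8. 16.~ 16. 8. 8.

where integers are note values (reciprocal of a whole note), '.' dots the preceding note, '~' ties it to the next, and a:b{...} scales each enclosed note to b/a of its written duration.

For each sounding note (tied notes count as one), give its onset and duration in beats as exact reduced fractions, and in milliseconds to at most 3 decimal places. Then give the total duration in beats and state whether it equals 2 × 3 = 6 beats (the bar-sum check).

1) 0.0ms=0b +532.544ms=3/2b
2) 532.544ms=3/2b +532.544ms=3/2b
3) 1065.089ms=3b +532.544ms=3/2b
4) 1597.633ms=9/2b +532.544ms=3/2b
Σ=6b of 6 (169bpm 3/8) — PASS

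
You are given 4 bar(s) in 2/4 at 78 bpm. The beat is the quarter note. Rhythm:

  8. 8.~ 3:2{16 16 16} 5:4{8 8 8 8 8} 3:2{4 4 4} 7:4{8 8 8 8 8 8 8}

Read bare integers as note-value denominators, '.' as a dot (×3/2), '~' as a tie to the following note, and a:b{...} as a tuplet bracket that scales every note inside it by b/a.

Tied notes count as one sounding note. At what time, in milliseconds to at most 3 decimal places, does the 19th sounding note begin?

note 19 onset = 54/7b = 5934.066ms

1. 0.0ms @ 0 + 576.923ms (3/4)
2. 576.923ms @ 3/4 + 705.128ms (11/12)
3. 1282.051ms @ 5/3 + 128.205ms (1/6)
4. 1410.256ms @ 11/6 + 128.205ms (1/6)
5. 1538.462ms @ 2 + 307.692ms (2/5)
6. 1846.154ms @ 12/5 + 307.692ms (2/5)
7. 2153.846ms @ 14/5 + 307.692ms (2/5)
8. 2461.538ms @ 16/5 + 307.692ms (2/5)
9. 2769.231ms @ 18/5 + 307.692ms (2/5)
10. 3076.923ms @ 4 + 512.821ms (2/3)
11. 3589.744ms @ 14/3 + 512.821ms (2/3)
12. 4102.564ms @ 16/3 + 512.821ms (2/3)
13. 4615.385ms @ 6 + 219.78ms (2/7)
14. 4835.165ms @ 44/7 + 219.78ms (2/7)
15. 5054.945ms @ 46/7 + 219.78ms (2/7)
16. 5274.725ms @ 48/7 + 219.78ms (2/7)
17. 5494.505ms @ 50/7 + 219.78ms (2/7)
18. 5714.286ms @ 52/7 + 219.78ms (2/7)
19. 5934.066ms @ 54/7 + 219.78ms (2/7)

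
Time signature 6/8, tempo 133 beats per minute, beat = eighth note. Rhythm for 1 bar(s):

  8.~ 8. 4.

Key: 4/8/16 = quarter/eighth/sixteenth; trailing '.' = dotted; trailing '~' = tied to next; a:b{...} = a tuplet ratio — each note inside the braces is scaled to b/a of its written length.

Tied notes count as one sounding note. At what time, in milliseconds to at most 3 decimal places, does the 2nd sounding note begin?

1. 0.0ms @ 0 + 1353.383ms (3)
2. 1353.383ms @ 3 + 1353.383ms (3)

note 2 onset = 3b = 1353.383ms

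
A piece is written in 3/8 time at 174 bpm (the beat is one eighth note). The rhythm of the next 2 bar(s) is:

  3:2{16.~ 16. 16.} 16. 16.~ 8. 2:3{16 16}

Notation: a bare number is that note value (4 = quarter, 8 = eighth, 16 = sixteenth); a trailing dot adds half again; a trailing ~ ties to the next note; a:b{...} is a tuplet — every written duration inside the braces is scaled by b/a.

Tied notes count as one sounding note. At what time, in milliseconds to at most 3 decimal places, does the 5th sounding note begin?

note 5 onset = 9/2b = 1551.724ms

1. 0.0ms @ 0 + 344.828ms (1)
2. 344.828ms @ 1 + 172.414ms (1/2)
3. 517.241ms @ 3/2 + 258.621ms (3/4)
4. 775.862ms @ 9/4 + 775.862ms (9/4)
5. 1551.724ms @ 9/2 + 258.621ms (3/4)
6. 1810.345ms @ 21/4 + 258.621ms (3/4)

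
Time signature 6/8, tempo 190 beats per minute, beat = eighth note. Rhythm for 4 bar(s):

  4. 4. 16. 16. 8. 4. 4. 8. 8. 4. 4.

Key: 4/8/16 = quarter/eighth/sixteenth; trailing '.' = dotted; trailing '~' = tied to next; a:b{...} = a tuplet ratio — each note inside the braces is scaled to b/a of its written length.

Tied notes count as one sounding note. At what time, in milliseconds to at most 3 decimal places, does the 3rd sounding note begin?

1. 0.0ms @ 0 + 947.368ms (3)
2. 947.368ms @ 3 + 947.368ms (3)
3. 1894.737ms @ 6 + 236.842ms (3/4)
4. 2131.579ms @ 27/4 + 236.842ms (3/4)
5. 2368.421ms @ 15/2 + 473.684ms (3/2)
6. 2842.105ms @ 9 + 947.368ms (3)
7. 3789.474ms @ 12 + 947.368ms (3)
8. 4736.842ms @ 15 + 473.684ms (3/2)
9. 5210.526ms @ 33/2 + 473.684ms (3/2)
10. 5684.211ms @ 18 + 947.368ms (3)
11. 6631.579ms @ 21 + 947.368ms (3)

note 3 onset = 6b = 1894.737ms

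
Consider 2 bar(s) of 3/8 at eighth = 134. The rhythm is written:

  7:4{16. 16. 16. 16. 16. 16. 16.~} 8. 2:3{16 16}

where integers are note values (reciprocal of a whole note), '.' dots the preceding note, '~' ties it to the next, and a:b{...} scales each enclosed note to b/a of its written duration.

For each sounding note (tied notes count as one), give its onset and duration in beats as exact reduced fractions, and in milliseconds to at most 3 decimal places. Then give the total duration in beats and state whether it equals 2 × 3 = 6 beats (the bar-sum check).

1) 0.0ms=0b +191.898ms=3/7b
2) 191.898ms=3/7b +191.898ms=3/7b
3) 383.795ms=6/7b +191.898ms=3/7b
4) 575.693ms=9/7b +191.898ms=3/7b
5) 767.591ms=12/7b +191.898ms=3/7b
6) 959.488ms=15/7b +191.898ms=3/7b
7) 1151.386ms=18/7b +863.539ms=27/14b
8) 2014.925ms=9/2b +335.821ms=3/4b
9) 2350.746ms=21/4b +335.821ms=3/4b
Σ=6b of 6 (134bpm 3/8) — PASS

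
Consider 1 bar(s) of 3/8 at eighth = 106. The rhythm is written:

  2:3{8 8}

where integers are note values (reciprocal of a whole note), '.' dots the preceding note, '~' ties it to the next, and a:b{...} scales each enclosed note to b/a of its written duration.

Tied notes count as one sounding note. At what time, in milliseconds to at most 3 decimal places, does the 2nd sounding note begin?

note 2 onset = 3/2b = 849.057ms

1. 0.0ms @ 0 + 849.057ms (3/2)
2. 849.057ms @ 3/2 + 849.057ms (3/2)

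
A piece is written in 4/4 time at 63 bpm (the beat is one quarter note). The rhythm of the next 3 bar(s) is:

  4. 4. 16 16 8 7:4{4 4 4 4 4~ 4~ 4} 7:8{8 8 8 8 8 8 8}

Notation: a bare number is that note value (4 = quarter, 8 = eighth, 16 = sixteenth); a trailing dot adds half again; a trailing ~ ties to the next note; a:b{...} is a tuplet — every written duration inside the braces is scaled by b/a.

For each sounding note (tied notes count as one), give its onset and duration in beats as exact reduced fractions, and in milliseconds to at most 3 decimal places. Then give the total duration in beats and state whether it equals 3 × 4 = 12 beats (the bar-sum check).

1) 0.0ms=0b +1428.571ms=3/2b
2) 1428.571ms=3/2b +1428.571ms=3/2b
3) 2857.143ms=3b +238.095ms=1/4b
4) 3095.238ms=13/4b +238.095ms=1/4b
5) 3333.333ms=7/2b +476.19ms=1/2b
6) 3809.524ms=4b +544.218ms=4/7b
7) 4353.741ms=32/7b +544.218ms=4/7b
8) 4897.959ms=36/7b +544.218ms=4/7b
9) 5442.177ms=40/7b +544.218ms=4/7b
10) 5986.395ms=44/7b +1632.653ms=12/7b
11) 7619.048ms=8b +544.218ms=4/7b
12) 8163.265ms=60/7b +544.218ms=4/7b
13) 8707.483ms=64/7b +544.218ms=4/7b
14) 9251.701ms=68/7b +544.218ms=4/7b
15) 9795.918ms=72/7b +544.218ms=4/7b
16) 10340.136ms=76/7b +544.218ms=4/7b
17) 10884.354ms=80/7b +544.218ms=4/7b
Σ=12b of 12 (63bpm 4/4) — PASS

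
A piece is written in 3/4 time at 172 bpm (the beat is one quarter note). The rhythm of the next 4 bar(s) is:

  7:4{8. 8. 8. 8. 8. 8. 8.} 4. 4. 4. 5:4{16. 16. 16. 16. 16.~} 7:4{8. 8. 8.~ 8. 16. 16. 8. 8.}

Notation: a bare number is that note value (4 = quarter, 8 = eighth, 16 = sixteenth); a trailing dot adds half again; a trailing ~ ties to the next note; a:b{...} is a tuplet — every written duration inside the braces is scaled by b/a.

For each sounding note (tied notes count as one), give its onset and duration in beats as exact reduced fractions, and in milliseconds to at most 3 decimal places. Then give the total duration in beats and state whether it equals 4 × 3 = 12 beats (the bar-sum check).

1) 0.0ms=0b +149.502ms=3/7b
2) 149.502ms=3/7b +149.502ms=3/7b
3) 299.003ms=6/7b +149.502ms=3/7b
4) 448.505ms=9/7b +149.502ms=3/7b
5) 598.007ms=12/7b +149.502ms=3/7b
6) 747.508ms=15/7b +149.502ms=3/7b
7) 897.01ms=18/7b +149.502ms=3/7b
8) 1046.512ms=3b +523.256ms=3/2b
9) 1569.767ms=9/2b +523.256ms=3/2b
10) 2093.023ms=6b +523.256ms=3/2b
11) 2616.279ms=15/2b +104.651ms=3/10b
12) 2720.93ms=39/5b +104.651ms=3/10b
13) 2825.581ms=81/10b +104.651ms=3/10b
14) 2930.233ms=42/5b +104.651ms=3/10b
15) 3034.884ms=87/10b +254.153ms=51/70b
16) 3289.037ms=66/7b +149.502ms=3/7b
17) 3438.538ms=69/7b +299.003ms=6/7b
18) 3737.542ms=75/7b +74.751ms=3/14b
19) 3812.292ms=153/14b +74.751ms=3/14b
20) 3887.043ms=78/7b +149.502ms=3/7b
21) 4036.545ms=81/7b +149.502ms=3/7b
Σ=12b of 12 (172bpm 3/4) — PASS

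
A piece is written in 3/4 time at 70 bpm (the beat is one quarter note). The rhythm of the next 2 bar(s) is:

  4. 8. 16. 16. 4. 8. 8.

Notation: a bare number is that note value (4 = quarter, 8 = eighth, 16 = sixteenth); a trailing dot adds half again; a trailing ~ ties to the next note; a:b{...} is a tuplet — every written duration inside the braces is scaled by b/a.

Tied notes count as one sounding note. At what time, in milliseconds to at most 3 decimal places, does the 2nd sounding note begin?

1. 0.0ms @ 0 + 1285.714ms (3/2)
2. 1285.714ms @ 3/2 + 642.857ms (3/4)
3. 1928.571ms @ 9/4 + 321.429ms (3/8)
4. 2250.0ms @ 21/8 + 321.429ms (3/8)
5. 2571.429ms @ 3 + 1285.714ms (3/2)
6. 3857.143ms @ 9/2 + 642.857ms (3/4)
7. 4500.0ms @ 21/4 + 642.857ms (3/4)

note 2 onset = 3/2b = 1285.714ms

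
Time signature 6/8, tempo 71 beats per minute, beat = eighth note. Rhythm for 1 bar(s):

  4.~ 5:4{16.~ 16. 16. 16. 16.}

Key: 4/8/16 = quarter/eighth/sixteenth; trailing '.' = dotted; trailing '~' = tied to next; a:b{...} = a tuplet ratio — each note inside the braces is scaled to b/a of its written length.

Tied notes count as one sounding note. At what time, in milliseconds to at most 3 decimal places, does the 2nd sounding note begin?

note 2 onset = 21/5b = 3549.296ms

1. 0.0ms @ 0 + 3549.296ms (21/5)
2. 3549.296ms @ 21/5 + 507.042ms (3/5)
3. 4056.338ms @ 24/5 + 507.042ms (3/5)
4. 4563.38ms @ 27/5 + 507.042ms (3/5)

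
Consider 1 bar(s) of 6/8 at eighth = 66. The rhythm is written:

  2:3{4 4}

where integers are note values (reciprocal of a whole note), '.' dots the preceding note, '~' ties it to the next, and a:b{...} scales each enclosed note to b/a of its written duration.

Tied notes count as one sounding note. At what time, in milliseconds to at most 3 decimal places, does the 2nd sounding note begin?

1. 0.0ms @ 0 + 2727.273ms (3)
2. 2727.273ms @ 3 + 2727.273ms (3)

note 2 onset = 3b = 2727.273ms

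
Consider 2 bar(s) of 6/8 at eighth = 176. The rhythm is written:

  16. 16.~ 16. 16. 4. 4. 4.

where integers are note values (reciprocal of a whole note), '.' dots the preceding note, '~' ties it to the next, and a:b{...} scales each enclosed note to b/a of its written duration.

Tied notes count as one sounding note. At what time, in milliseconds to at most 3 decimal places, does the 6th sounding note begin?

1. 0.0ms @ 0 + 255.682ms (3/4)
2. 255.682ms @ 3/4 + 511.364ms (3/2)
3. 767.045ms @ 9/4 + 255.682ms (3/4)
4. 1022.727ms @ 3 + 1022.727ms (3)
5. 2045.455ms @ 6 + 1022.727ms (3)
6. 3068.182ms @ 9 + 1022.727ms (3)

note 6 onset = 9b = 3068.182ms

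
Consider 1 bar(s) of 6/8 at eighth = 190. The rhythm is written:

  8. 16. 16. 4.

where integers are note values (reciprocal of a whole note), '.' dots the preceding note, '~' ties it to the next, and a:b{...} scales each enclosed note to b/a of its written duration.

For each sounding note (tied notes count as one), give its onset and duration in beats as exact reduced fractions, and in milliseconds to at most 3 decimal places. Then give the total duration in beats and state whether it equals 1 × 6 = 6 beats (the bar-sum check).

1) 0.0ms=0b +473.684ms=3/2b
2) 473.684ms=3/2b +236.842ms=3/4b
3) 710.526ms=9/4b +236.842ms=3/4b
4) 947.368ms=3b +947.368ms=3b
Σ=6b of 6 (190bpm 6/8) — PASS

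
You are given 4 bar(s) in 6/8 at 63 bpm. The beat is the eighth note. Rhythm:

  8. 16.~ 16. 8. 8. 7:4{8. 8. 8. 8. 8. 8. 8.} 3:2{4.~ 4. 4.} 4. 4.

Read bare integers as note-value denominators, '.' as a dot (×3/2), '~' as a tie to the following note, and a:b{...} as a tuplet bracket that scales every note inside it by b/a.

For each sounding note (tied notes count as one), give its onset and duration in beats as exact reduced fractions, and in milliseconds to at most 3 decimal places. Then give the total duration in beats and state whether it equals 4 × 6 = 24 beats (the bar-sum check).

1) 0.0ms=0b +1428.571ms=3/2b
2) 1428.571ms=3/2b +1428.571ms=3/2b
3) 2857.143ms=3b +1428.571ms=3/2b
4) 4285.714ms=9/2b +1428.571ms=3/2b
5) 5714.286ms=6b +816.327ms=6/7b
6) 6530.612ms=48/7b +816.327ms=6/7b
7) 7346.939ms=54/7b +816.327ms=6/7b
8) 8163.265ms=60/7b +816.327ms=6/7b
9) 8979.592ms=66/7b +816.327ms=6/7b
10) 9795.918ms=72/7b +816.327ms=6/7b
11) 10612.245ms=78/7b +816.327ms=6/7b
12) 11428.571ms=12b +3809.524ms=4b
13) 15238.095ms=16b +1904.762ms=2b
14) 17142.857ms=18b +2857.143ms=3b
15) 20000.0ms=21b +2857.143ms=3b
Σ=24b of 24 (63bpm 6/8) — PASS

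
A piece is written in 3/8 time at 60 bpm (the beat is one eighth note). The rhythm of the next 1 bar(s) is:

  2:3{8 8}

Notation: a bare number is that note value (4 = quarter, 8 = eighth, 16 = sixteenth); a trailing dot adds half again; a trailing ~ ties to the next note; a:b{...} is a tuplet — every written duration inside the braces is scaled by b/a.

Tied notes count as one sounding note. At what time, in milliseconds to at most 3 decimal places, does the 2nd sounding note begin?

note 2 onset = 3/2b = 1500.0ms

1. 0.0ms @ 0 + 1500.0ms (3/2)
2. 1500.0ms @ 3/2 + 1500.0ms (3/2)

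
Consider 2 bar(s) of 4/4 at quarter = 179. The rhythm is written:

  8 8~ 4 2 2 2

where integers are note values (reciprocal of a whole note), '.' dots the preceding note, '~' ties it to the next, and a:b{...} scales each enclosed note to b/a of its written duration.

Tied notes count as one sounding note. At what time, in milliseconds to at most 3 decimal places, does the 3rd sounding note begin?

note 3 onset = 2b = 670.391ms

1. 0.0ms @ 0 + 167.598ms (1/2)
2. 167.598ms @ 1/2 + 502.793ms (3/2)
3. 670.391ms @ 2 + 670.391ms (2)
4. 1340.782ms @ 4 + 670.391ms (2)
5. 2011.173ms @ 6 + 670.391ms (2)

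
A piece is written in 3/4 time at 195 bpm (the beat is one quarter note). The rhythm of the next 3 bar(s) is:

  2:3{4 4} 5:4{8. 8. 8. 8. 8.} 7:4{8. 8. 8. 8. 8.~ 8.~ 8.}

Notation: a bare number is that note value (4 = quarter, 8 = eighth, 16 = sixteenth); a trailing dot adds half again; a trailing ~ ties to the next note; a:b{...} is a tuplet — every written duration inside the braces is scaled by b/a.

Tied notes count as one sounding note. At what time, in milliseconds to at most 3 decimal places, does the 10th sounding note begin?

1. 0.0ms @ 0 + 461.538ms (3/2)
2. 461.538ms @ 3/2 + 461.538ms (3/2)
3. 923.077ms @ 3 + 184.615ms (3/5)
4. 1107.692ms @ 18/5 + 184.615ms (3/5)
5. 1292.308ms @ 21/5 + 184.615ms (3/5)
6. 1476.923ms @ 24/5 + 184.615ms (3/5)
7. 1661.538ms @ 27/5 + 184.615ms (3/5)
8. 1846.154ms @ 6 + 131.868ms (3/7)
9. 1978.022ms @ 45/7 + 131.868ms (3/7)
10. 2109.89ms @ 48/7 + 131.868ms (3/7)
11. 2241.758ms @ 51/7 + 131.868ms (3/7)
12. 2373.626ms @ 54/7 + 395.604ms (9/7)

note 10 onset = 48/7b = 2109.89ms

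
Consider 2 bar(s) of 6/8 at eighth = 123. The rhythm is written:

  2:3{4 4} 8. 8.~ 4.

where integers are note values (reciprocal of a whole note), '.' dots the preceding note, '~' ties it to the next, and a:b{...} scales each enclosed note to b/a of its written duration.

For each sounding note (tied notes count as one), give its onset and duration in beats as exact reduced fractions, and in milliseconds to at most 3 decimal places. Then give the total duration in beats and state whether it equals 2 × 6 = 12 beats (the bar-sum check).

1) 0.0ms=0b +1463.415ms=3b
2) 1463.415ms=3b +1463.415ms=3b
3) 2926.829ms=6b +731.707ms=3/2b
4) 3658.537ms=15/2b +2195.122ms=9/2b
Σ=12b of 12 (123bpm 6/8) — PASS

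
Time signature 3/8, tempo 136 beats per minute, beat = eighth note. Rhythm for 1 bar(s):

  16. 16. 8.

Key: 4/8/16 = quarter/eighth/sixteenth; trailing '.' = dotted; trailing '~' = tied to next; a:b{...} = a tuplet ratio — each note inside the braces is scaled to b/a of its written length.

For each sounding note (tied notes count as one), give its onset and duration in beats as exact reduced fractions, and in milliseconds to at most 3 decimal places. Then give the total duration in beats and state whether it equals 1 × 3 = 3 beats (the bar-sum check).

1) 0.0ms=0b +330.882ms=3/4b
2) 330.882ms=3/4b +330.882ms=3/4b
3) 661.765ms=3/2b +661.765ms=3/2b
Σ=3b of 3 (136bpm 3/8) — PASS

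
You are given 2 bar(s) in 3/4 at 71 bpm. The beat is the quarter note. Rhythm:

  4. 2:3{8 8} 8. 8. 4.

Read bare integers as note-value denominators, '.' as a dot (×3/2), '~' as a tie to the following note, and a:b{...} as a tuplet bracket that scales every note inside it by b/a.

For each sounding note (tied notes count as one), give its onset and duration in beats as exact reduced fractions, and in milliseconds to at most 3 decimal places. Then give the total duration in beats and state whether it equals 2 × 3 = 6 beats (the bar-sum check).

1) 0.0ms=0b +1267.606ms=3/2b
2) 1267.606ms=3/2b +633.803ms=3/4b
3) 1901.408ms=9/4b +633.803ms=3/4b
4) 2535.211ms=3b +633.803ms=3/4b
5) 3169.014ms=15/4b +633.803ms=3/4b
6) 3802.817ms=9/2b +1267.606ms=3/2b
Σ=6b of 6 (71bpm 3/4) — PASS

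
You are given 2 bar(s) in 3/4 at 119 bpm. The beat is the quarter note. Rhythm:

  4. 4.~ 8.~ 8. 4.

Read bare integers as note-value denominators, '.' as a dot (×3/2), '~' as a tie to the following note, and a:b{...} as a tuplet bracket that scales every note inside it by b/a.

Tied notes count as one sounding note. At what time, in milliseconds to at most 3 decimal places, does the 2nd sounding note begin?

1. 0.0ms @ 0 + 756.303ms (3/2)
2. 756.303ms @ 3/2 + 1512.605ms (3)
3. 2268.908ms @ 9/2 + 756.303ms (3/2)

note 2 onset = 3/2b = 756.303ms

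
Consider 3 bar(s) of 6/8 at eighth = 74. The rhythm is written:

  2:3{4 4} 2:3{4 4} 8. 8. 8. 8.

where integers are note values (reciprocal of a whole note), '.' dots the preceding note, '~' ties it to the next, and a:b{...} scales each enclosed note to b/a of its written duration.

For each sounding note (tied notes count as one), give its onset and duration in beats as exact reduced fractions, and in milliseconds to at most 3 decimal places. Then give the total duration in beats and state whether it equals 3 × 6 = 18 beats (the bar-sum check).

1) 0.0ms=0b +2432.432ms=3b
2) 2432.432ms=3b +2432.432ms=3b
3) 4864.865ms=6b +2432.432ms=3b
4) 7297.297ms=9b +2432.432ms=3b
5) 9729.73ms=12b +1216.216ms=3/2b
6) 10945.946ms=27/2b +1216.216ms=3/2b
7) 12162.162ms=15b +1216.216ms=3/2b
8) 13378.378ms=33/2b +1216.216ms=3/2b
Σ=18b of 18 (74bpm 6/8) — PASS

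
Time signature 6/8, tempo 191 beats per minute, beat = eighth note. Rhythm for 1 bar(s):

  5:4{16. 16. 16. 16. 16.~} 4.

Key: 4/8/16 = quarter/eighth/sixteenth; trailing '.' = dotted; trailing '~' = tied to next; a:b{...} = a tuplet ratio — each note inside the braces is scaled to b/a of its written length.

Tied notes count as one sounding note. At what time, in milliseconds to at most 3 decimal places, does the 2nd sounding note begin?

1. 0.0ms @ 0 + 188.482ms (3/5)
2. 188.482ms @ 3/5 + 188.482ms (3/5)
3. 376.963ms @ 6/5 + 188.482ms (3/5)
4. 565.445ms @ 9/5 + 188.482ms (3/5)
5. 753.927ms @ 12/5 + 1130.89ms (18/5)

note 2 onset = 3/5b = 188.482ms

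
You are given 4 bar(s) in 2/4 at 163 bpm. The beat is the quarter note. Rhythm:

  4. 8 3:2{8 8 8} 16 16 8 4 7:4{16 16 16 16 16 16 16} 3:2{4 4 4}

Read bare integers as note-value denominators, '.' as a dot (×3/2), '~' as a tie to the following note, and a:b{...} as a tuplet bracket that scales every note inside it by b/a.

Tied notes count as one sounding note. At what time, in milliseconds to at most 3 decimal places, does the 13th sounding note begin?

1. 0.0ms @ 0 + 552.147ms (3/2)
2. 552.147ms @ 3/2 + 184.049ms (1/2)
3. 736.196ms @ 2 + 122.699ms (1/3)
4. 858.896ms @ 7/3 + 122.699ms (1/3)
5. 981.595ms @ 8/3 + 122.699ms (1/3)
6. 1104.294ms @ 3 + 92.025ms (1/4)
7. 1196.319ms @ 13/4 + 92.025ms (1/4)
8. 1288.344ms @ 7/2 + 184.049ms (1/2)
9. 1472.393ms @ 4 + 368.098ms (1)
10. 1840.491ms @ 5 + 52.585ms (1/7)
11. 1893.076ms @ 36/7 + 52.585ms (1/7)
12. 1945.662ms @ 37/7 + 52.585ms (1/7)
13. 1998.247ms @ 38/7 + 52.585ms (1/7)
14. 2050.833ms @ 39/7 + 52.585ms (1/7)
15. 2103.418ms @ 40/7 + 52.585ms (1/7)
16. 2156.004ms @ 41/7 + 52.585ms (1/7)
17. 2208.589ms @ 6 + 245.399ms (2/3)
18. 2453.988ms @ 20/3 + 245.399ms (2/3)
19. 2699.387ms @ 22/3 + 245.399ms (2/3)

note 13 onset = 38/7b = 1998.247ms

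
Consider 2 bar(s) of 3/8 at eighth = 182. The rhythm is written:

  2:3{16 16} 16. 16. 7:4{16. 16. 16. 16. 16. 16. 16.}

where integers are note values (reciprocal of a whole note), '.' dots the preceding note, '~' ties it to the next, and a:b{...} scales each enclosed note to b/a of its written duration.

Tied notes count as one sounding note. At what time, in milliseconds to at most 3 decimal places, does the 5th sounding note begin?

1. 0.0ms @ 0 + 247.253ms (3/4)
2. 247.253ms @ 3/4 + 247.253ms (3/4)
3. 494.505ms @ 3/2 + 247.253ms (3/4)
4. 741.758ms @ 9/4 + 247.253ms (3/4)
5. 989.011ms @ 3 + 141.287ms (3/7)
6. 1130.298ms @ 24/7 + 141.287ms (3/7)
7. 1271.586ms @ 27/7 + 141.287ms (3/7)
8. 1412.873ms @ 30/7 + 141.287ms (3/7)
9. 1554.16ms @ 33/7 + 141.287ms (3/7)
10. 1695.447ms @ 36/7 + 141.287ms (3/7)
11. 1836.735ms @ 39/7 + 141.287ms (3/7)

note 5 onset = 3b = 989.011ms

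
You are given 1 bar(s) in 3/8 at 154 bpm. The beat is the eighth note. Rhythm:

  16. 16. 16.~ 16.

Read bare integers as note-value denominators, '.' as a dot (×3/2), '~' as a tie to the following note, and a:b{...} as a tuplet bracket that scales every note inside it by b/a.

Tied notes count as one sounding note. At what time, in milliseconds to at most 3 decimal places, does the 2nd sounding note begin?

1. 0.0ms @ 0 + 292.208ms (3/4)
2. 292.208ms @ 3/4 + 292.208ms (3/4)
3. 584.416ms @ 3/2 + 584.416ms (3/2)

note 2 onset = 3/4b = 292.208ms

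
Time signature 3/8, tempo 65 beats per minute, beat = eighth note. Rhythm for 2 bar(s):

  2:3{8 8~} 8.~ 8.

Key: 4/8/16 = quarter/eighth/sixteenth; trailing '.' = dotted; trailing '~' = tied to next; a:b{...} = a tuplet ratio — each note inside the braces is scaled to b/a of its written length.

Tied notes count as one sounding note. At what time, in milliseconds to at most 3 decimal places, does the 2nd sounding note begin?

1. 0.0ms @ 0 + 1384.615ms (3/2)
2. 1384.615ms @ 3/2 + 4153.846ms (9/2)

note 2 onset = 3/2b = 1384.615ms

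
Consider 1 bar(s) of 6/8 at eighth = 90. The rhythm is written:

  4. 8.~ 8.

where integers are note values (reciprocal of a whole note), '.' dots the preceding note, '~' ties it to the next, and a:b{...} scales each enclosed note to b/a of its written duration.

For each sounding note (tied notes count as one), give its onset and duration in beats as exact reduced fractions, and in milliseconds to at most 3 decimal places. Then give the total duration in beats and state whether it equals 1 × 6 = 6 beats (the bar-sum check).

1) 0.0ms=0b +2000.0ms=3b
2) 2000.0ms=3b +2000.0ms=3b
Σ=6b of 6 (90bpm 6/8) — PASS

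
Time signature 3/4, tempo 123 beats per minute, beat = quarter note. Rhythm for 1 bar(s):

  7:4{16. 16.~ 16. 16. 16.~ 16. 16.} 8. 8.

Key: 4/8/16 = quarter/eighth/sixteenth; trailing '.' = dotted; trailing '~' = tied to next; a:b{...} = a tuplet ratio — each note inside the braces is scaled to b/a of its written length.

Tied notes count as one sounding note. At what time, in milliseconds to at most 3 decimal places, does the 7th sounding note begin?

1. 0.0ms @ 0 + 104.53ms (3/14)
2. 104.53ms @ 3/14 + 209.059ms (3/7)
3. 313.589ms @ 9/14 + 104.53ms (3/14)
4. 418.118ms @ 6/7 + 209.059ms (3/7)
5. 627.178ms @ 9/7 + 104.53ms (3/14)
6. 731.707ms @ 3/2 + 365.854ms (3/4)
7. 1097.561ms @ 9/4 + 365.854ms (3/4)

note 7 onset = 9/4b = 1097.561ms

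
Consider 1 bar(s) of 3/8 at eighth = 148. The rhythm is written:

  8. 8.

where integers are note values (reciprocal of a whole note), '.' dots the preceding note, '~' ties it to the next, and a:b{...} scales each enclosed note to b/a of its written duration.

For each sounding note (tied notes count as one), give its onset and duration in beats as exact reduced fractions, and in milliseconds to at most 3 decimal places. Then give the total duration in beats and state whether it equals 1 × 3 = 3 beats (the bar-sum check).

1) 0.0ms=0b +608.108ms=3/2b
2) 608.108ms=3/2b +608.108ms=3/2b
Σ=3b of 3 (148bpm 3/8) — PASS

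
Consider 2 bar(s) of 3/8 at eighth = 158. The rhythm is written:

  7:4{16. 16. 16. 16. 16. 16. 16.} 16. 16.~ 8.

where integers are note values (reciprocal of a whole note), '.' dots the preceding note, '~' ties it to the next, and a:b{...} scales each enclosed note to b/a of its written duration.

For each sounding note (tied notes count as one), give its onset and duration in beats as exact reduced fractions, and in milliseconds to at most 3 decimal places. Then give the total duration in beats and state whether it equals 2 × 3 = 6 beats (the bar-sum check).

1) 0.0ms=0b +162.749ms=3/7b
2) 162.749ms=3/7b +162.749ms=3/7b
3) 325.497ms=6/7b +162.749ms=3/7b
4) 488.246ms=9/7b +162.749ms=3/7b
5) 650.995ms=12/7b +162.749ms=3/7b
6) 813.743ms=15/7b +162.749ms=3/7b
7) 976.492ms=18/7b +162.749ms=3/7b
8) 1139.241ms=3b +284.81ms=3/4b
9) 1424.051ms=15/4b +854.43ms=9/4b
Σ=6b of 6 (158bpm 3/8) — PASS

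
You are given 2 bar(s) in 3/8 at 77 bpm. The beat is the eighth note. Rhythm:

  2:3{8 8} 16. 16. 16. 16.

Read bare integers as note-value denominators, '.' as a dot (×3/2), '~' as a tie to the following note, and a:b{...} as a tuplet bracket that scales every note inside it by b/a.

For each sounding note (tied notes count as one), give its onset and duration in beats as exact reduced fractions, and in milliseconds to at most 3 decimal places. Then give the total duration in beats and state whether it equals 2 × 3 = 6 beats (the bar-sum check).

1) 0.0ms=0b +1168.831ms=3/2b
2) 1168.831ms=3/2b +1168.831ms=3/2b
3) 2337.662ms=3b +584.416ms=3/4b
4) 2922.078ms=15/4b +584.416ms=3/4b
5) 3506.494ms=9/2b +584.416ms=3/4b
6) 4090.909ms=21/4b +584.416ms=3/4b
Σ=6b of 6 (77bpm 3/8) — PASS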